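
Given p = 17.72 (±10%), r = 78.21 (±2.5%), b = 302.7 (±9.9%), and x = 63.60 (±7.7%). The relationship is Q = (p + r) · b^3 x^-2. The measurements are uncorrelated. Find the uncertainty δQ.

Let u = p + r = 95.93. δu = √(δp² + δr²) = √(3.14 + 3.82) = 2.64, so δu/u = 0.0275.
Q is then a monomial in u, b, x:
δQ/Q = √((δu/u)² + (3·δb/b)² + (-2·δx/x)²) = √(0.000757 + 0.0882 + 0.0237) = 0.336
Q = 657800, so δQ = 0.336 × 657800 = 2.21e+05.

2.21e+05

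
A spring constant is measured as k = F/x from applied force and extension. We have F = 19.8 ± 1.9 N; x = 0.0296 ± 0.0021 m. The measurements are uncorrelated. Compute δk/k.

0.119

k is a product of powers, so relative uncertainties combine in quadrature:
  (1·δF/F)² = (1×0.0960)² = 0.00921;  (-1·δx/x)² = (-1×0.0709)² = 0.00503
δk/k = √(0.0142) = 0.119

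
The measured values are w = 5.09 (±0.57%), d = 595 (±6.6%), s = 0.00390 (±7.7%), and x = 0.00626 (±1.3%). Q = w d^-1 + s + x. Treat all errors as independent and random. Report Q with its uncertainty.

Let p = w·d^-1 = 0.00855. δp/p = √((1·δw/w)² + (-1·δd/d)²) = √(3.25e-05 + 0.00436) = 0.0662, so δp = 0.000567.
Q = p + s + x: δQ = √(δp² + δs² + δx²) = √(3.21e-07 + 9.02e-08 + 6.62e-09) = 0.000646
Q = 0.0187.

0.0187 ± 0.000646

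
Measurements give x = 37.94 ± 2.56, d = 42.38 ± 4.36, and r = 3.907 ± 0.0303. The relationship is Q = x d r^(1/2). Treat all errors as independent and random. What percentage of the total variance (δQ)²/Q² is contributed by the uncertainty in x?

30.0%

(δQ/Q)² = (1·δx/x)² + (1·δd/d)² + (½·δr/r)²
  x term: (1×0.0675)² = 0.00455
  d term: (1×0.103)² = 0.0106
  r term: (0.5×0.00776)² = 1.5e-05
Total = 0.0152. Share from x = 0.00455/0.0152 = 0.300.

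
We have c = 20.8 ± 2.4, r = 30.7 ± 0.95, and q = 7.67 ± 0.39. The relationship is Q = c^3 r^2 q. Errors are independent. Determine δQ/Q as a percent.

Products/powers → add relative errors in quadrature, weighted by exponent:
  (3·δc/c)² = (3×0.115)² = 0.120;  (2·δr/r)² = (2×0.0309)² = 0.00383;  (1·δq/q)² = (1×0.0508)² = 0.00259
δQ/Q = √(0.126) = 0.355

35.5%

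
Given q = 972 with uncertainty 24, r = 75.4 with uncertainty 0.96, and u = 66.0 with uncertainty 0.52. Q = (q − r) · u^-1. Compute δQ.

Let w = q − r = 897. δw = √(δq² + δr²) = √(576 + 0.922) = 24.0, so δw/w = 0.0268.
Q is then a monomial in w, u:
δQ/Q = √((δw/w)² + (-1·δu/u)²) = √(0.000718 + 6.21e-05) = 0.0279
Q = 13.6, so δQ = 0.0279 × 13.6 = 0.379.

0.379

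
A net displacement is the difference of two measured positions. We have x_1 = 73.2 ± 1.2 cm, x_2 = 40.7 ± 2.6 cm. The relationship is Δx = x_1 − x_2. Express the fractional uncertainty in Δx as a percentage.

Sums and differences: (δΔx)² = Σ (cᵢ δxᵢ)².
  (δx_1)² = 1.44;  (δx_2)² = 6.76
δΔx = √(8.20) = 2.86 cm
Δx = 32.5 cm, so δΔx/Δx = 2.86/32.5 = 0.0881.

8.81%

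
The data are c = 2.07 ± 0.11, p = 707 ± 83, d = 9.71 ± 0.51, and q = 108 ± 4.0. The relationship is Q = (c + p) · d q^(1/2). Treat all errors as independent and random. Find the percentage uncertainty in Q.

Let u = c + p = 709. δu = √(δc² + δp²) = √(0.0121 + 6890) = 83.0, so δu/u = 0.117.
Q is then a monomial in u, d, q:
δQ/Q = √((δu/u)² + (1·δd/d)² + (½·δq/q)²) = √(0.0137 + 0.00276 + 0.000343) = 0.130

13.0%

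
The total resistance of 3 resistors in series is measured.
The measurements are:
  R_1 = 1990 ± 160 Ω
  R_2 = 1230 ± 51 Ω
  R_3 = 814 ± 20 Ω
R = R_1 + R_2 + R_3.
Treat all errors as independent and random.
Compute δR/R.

Sums and differences: (δR)² = Σ (cᵢ δxᵢ)².
  (δR_1)² = 25600;  (δR_2)² = 2600;  (δR_3)² = 400
δR = √(28600) = 169 Ω
R = 4030 Ω, so δR/R = 169/4030 = 0.0419.

0.0419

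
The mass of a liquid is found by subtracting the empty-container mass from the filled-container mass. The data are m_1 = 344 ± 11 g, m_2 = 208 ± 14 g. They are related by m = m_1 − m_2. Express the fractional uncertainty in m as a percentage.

Sums and differences: (δm)² = Σ (cᵢ δxᵢ)².
  (δm_1)² = 121;  (δm_2)² = 196
δm = √(317) = 17.8 g
m = 136 g, so δm/m = 17.8/136 = 0.131.

13.1%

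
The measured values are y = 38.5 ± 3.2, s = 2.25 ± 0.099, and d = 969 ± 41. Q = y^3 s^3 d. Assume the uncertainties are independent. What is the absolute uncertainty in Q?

1.8e+08

For a monomial Q ∝ y^3, s^3, d, fractional errors add in quadrature:
  (3·δy/y)² = (3×0.0831)² = 0.0622;  (3·δs/s)² = (3×0.0440)² = 0.0174;  (1·δd/d)² = (1×0.0423)² = 0.00179
δQ/Q = √(0.0814) = 0.285
Q = 6.3e+08, so δQ = 0.285 × 6.3e+08 = 1.8e+08.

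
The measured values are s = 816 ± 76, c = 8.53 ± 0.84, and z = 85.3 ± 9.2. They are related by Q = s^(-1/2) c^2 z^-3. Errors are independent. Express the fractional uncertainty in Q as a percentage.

38.2%

For a monomial Q ∝ s^(-1/2), c^2, z^-3, fractional errors add in quadrature:
  (−½·δs/s)² = (-0.5×0.0931)² = 0.00217;  (2·δc/c)² = (2×0.0985)² = 0.0388;  (-3·δz/z)² = (-3×0.108)² = 0.105
δQ/Q = √(0.146) = 0.382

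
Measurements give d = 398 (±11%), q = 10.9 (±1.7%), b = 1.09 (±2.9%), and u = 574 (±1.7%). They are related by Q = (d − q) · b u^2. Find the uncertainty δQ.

Let w = d − q = 387. δw = √(δd² + δq²) = √(1920 + 0.0343) = 43.8, so δw/w = 0.113.
Q is then a monomial in w, b, u:
δQ/Q = √((δw/w)² + (1·δb/b)² + (2·δu/u)²) = √(0.0128 + 0.000841 + 0.00116) = 0.122
Q = 1.39e+08, so δQ = 0.122 × 1.39e+08 = 1.69e+07.

1.69e+07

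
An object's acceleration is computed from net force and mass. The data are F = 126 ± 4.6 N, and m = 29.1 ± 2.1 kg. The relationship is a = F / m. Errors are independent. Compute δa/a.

Relative error in a monomial: (δa/a)² = Σ (nᵢ · δxᵢ/xᵢ)².
  (1·δF/F)² = (1×0.0365)² = 0.00133;  (-1·δm/m)² = (-1×0.0722)² = 0.00521
δa/a = √(0.00654) = 0.0809

0.0809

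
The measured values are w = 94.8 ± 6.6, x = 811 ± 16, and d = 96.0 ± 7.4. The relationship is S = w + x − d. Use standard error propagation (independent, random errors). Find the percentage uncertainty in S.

2.32%

Sums and differences: (δS)² = Σ (cᵢ δxᵢ)².
  (δw)² = 43.6;  (δx)² = 256;  (δd)² = 54.8
δS = √(354) = 18.8
S = 810, so δS/S = 18.8/810 = 0.0232.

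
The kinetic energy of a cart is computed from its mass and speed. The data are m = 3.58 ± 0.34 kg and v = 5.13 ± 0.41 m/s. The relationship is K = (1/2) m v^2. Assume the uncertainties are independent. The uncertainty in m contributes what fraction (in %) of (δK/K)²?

(δK/K)² = (1·δm/m)² + (2·δv/v)²
  m term: (1×0.0950)² = 0.00902
  v term: (2×0.0799)² = 0.0256
Total = 0.0346. Share from m = 0.00902/0.0346 = 0.261.

26.1%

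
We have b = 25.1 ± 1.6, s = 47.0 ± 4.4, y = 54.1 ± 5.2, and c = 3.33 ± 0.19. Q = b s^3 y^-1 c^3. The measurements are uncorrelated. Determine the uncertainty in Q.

Each factor contributes (exponent × relative error)² to (δQ/Q)²:
  (1·δb/b)² = (1×0.0637)² = 0.00406;  (3·δs/s)² = (3×0.0936)² = 0.0789;  (-1·δy/y)² = (-1×0.0961)² = 0.00924;  (3·δc/c)² = (3×0.0571)² = 0.0293
δQ/Q = √(0.121) = 0.349
Q = 1.78e+06, so δQ = 0.349 × 1.78e+06 = 6.2e+05.

6.2e+05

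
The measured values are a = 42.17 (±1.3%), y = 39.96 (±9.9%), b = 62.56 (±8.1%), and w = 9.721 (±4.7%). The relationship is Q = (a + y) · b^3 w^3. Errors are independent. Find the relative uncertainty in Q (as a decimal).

0.285

Let u = a + y = 82.13. δu = √(δa² + δy²) = √(0.301 + 15.7) = 3.99, so δu/u = 0.0486.
Q is then a monomial in u, b, w:
δQ/Q = √((δu/u)² + (3·δb/b)² + (3·δw/w)²) = √(0.00236 + 0.0590 + 0.0199) = 0.285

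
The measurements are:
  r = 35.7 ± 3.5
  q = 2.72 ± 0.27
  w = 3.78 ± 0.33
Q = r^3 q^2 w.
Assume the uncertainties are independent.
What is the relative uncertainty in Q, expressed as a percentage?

Relative error in a monomial: (δQ/Q)² = Σ (nᵢ · δxᵢ/xᵢ)².
  (3·δr/r)² = (3×0.0980)² = 0.0865;  (2·δq/q)² = (2×0.0993)² = 0.0394;  (1·δw/w)² = (1×0.0873)² = 0.00762
δQ/Q = √(0.134) = 0.365

36.5%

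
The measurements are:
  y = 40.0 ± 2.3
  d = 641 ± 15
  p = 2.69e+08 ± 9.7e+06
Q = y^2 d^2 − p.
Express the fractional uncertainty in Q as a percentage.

21.2%

Let w = y^2·d^2 = 6.57e+08. δw/w = √((2·δy/y)² + (2·δd/d)²) = √(0.0132 + 0.00219) = 0.124, so δw = 8.16e+07.
Q = w − p: δQ = √(δw² + δp²) = √(6.66e+15 + 9.41e+13) = 8.22e+07
Q = 3.88e+08, so δQ/Q = 8.22e+07/3.88e+08 = 0.212.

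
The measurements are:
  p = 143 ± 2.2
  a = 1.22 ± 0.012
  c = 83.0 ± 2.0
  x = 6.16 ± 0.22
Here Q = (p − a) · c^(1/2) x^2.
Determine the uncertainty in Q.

3630

Let u = p − a = 142. δu = √(δp² + δa²) = √(4.84 + 0.000144) = 2.20, so δu/u = 0.0155.
Q is then a monomial in u, c, x:
δQ/Q = √((δu/u)² + (½·δc/c)² + (2·δx/x)²) = √(0.000241 + 0.000145 + 0.00510) = 0.0741
Q = 49000, so δQ = 0.0741 × 49000 = 3630.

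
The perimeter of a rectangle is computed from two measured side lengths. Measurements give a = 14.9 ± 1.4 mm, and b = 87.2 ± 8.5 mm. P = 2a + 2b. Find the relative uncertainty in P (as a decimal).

0.0844

Sums and differences: (δP)² = Σ (cᵢ δxᵢ)².
  (2·δa)² = 7.84;  (2·δb)² = 289
δP = √(297) = 17.2 mm
P = 204 mm, so δP/P = 17.2/204 = 0.0844.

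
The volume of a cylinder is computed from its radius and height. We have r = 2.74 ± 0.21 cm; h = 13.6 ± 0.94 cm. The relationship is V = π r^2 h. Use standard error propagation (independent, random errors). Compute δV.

53.9 cm^3

Relative error in a monomial: (δV/V)² = Σ (nᵢ · δxᵢ/xᵢ)².
  (2·δr/r)² = (2×0.0766)² = 0.0235;  (1·δh/h)² = (1×0.0691)² = 0.00478
δV/V = √(0.0283) = 0.168
V = 321 cm^3, so δV = 0.168 × 321 = 53.9 cm^3.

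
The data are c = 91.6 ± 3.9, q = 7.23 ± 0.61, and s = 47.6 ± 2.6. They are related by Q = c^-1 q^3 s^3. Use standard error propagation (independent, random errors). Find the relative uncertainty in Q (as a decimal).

Products/powers → add relative errors in quadrature, weighted by exponent:
  (-1·δc/c)² = (-1×0.0426)² = 0.00181;  (3·δq/q)² = (3×0.0844)² = 0.0641;  (3·δs/s)² = (3×0.0546)² = 0.0269
δQ/Q = √(0.0927) = 0.305

0.305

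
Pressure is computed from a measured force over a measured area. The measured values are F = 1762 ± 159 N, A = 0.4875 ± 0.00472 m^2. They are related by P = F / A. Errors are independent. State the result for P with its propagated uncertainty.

3614 ± 328 Pa

Products/powers → add relative errors in quadrature, weighted by exponent:
  (1·δF/F)² = (1×0.0902)² = 0.00814;  (-1·δA/A)² = (-1×0.00968)² = 9.37e-05
δP/P = √(0.00824) = 0.0908
P = 3614 Pa, so δP = 0.0908 × 3614 = 328 Pa.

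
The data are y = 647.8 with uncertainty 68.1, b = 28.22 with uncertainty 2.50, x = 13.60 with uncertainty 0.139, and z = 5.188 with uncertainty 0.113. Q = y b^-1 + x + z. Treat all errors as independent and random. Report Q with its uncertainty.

41.74 ± 3.16

Let p = y·b^-1 = 22.96. δp/p = √((1·δy/y)² + (-1·δb/b)²) = √(0.0111 + 0.00785) = 0.137, so δp = 3.16.
Q = p + x + z: δQ = √(δp² + δx² + δz²) = √(9.96 + 0.0193 + 0.0128) = 3.16
Q = 41.74.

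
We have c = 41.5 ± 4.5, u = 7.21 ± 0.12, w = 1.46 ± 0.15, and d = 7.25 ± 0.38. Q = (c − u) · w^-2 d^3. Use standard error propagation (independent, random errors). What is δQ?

1780

Let h = c − u = 34.3. δh = √(δc² + δu²) = √(20.2 + 0.0144) = 4.50, so δh/h = 0.131.
Q is then a monomial in h, w, d:
δQ/Q = √((δh/h)² + (-2·δw/w)² + (3·δd/d)²) = √(0.0172 + 0.0422 + 0.0247) = 0.290
Q = 6130, so δQ = 0.290 × 6130 = 1780.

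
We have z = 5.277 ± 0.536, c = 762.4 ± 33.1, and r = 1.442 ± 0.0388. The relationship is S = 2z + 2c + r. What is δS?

Sums and differences: (δS)² = Σ (cᵢ δxᵢ)².
  (2·δz)² = 1.15;  (2·δc)² = 4380;  (δr)² = 0.00151
δS = √(4380) = 66.2

66.2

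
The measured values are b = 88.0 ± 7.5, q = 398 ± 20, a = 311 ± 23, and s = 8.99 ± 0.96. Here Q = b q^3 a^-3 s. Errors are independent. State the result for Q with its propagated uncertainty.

1660 ± 499

Relative error in a monomial: (δQ/Q)² = Σ (nᵢ · δxᵢ/xᵢ)².
  (1·δb/b)² = (1×0.0852)² = 0.00726;  (3·δq/q)² = (3×0.0503)² = 0.0227;  (-3·δa/a)² = (-3×0.0740)² = 0.0492;  (1·δs/s)² = (1×0.107)² = 0.0114
δQ/Q = √(0.0906) = 0.301
Q = 1660, so δQ = 0.301 × 1660 = 499.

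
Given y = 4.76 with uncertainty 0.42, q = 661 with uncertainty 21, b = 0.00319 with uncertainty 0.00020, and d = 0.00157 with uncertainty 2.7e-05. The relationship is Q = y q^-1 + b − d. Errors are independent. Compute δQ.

0.000705

Let p = y·q^-1 = 0.00720. δp/p = √((1·δy/y)² + (-1·δq/q)²) = √(0.00779 + 0.00101) = 0.0938, so δp = 0.000675.
Q = p + b − d: δQ = √(δp² + δb² + δd²) = √(4.56e-07 + 4e-08 + 7.29e-10) = 0.000705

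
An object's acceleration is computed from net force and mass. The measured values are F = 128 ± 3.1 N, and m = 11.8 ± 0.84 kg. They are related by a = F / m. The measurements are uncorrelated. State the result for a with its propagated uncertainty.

10.8 ± 0.816 m/s^2

a is a product of powers, so relative uncertainties combine in quadrature:
  (1·δF/F)² = (1×0.0242)² = 0.000587;  (-1·δm/m)² = (-1×0.0712)² = 0.00507
δa/a = √(0.00565) = 0.0752
a = 10.8 m/s^2, so δa = 0.0752 × 10.8 = 0.816 m/s^2.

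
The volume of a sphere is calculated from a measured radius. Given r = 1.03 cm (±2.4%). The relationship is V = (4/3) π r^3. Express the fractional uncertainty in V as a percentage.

V ∝ r^3, so δV/V = |3| · δr/r = 3 × 0.0240 = 0.0720.

7.20%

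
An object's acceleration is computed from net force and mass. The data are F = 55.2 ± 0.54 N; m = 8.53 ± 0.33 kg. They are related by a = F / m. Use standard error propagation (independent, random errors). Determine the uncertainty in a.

0.258 m/s^2

Each factor contributes (exponent × relative error)² to (δa/a)²:
  (1·δF/F)² = (1×0.00978)² = 9.57e-05;  (-1·δm/m)² = (-1×0.0387)² = 0.00150
δa/a = √(0.00159) = 0.0399
a = 6.47 m/s^2, so δa = 0.0399 × 6.47 = 0.258 m/s^2.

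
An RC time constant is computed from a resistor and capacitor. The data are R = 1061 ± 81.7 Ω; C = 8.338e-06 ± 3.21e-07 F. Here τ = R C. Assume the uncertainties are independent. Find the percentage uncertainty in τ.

8.61%

Each factor contributes (exponent × relative error)² to (δτ/τ)²:
  (1·δR/R)² = (1×0.0770)² = 0.00593;  (1·δC/C)² = (1×0.0385)² = 0.00148
δτ/τ = √(0.00741) = 0.0861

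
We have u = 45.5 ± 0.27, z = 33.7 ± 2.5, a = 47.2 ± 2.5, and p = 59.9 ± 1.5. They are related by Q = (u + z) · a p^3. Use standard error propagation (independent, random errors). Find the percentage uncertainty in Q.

Let w = u + z = 79.2. δw = √(δu² + δz²) = √(0.0729 + 6.25) = 2.51, so δw/w = 0.0317.
Q is then a monomial in w, a, p:
δQ/Q = √((δw/w)² + (1·δa/a)² + (3·δp/p)²) = √(0.00101 + 0.00281 + 0.00564) = 0.0972

9.72%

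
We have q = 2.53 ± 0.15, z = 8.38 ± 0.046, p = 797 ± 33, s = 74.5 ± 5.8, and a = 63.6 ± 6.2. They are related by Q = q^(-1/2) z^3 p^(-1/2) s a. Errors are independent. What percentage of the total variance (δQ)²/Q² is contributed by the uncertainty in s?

(δQ/Q)² = (−½·δq/q)² + (3·δz/z)² + (−½·δp/p)² + (1·δs/s)² + (1·δa/a)²
  q term: (-0.5×0.0593)² = 0.000879
  z term: (3×0.00549)² = 0.000271
  p term: (-0.5×0.0414)² = 0.000429
  s term: (1×0.0779)² = 0.00606
  a term: (1×0.0975)² = 0.00950
Total = 0.0171. Share from s = 0.00606/0.0171 = 0.354.

35.4%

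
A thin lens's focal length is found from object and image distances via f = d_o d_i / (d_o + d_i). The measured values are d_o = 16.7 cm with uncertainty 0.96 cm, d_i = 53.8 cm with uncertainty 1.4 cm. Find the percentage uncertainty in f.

∂f/∂d_o = (d_i/(d_o+d_i))² = 0.582;  ∂f/∂d_i = (d_o/(d_o+d_i))² = 0.0561
δf = √((∂f/∂d_o · δd_o)² + (∂f/∂d_i · δd_i)²) = √(0.313 + 0.00617) = 0.565 cm
f = 12.7 cm, so δf/f = 0.565/12.7 = 0.0443.

4.43%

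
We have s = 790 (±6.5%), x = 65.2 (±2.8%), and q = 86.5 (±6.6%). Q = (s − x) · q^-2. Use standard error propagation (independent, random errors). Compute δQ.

Let u = s − x = 725. δu = √(δs² + δx²) = √(2640 + 3.33) = 51.4, so δu/u = 0.0709.
Q is then a monomial in u, q:
δQ/Q = √((δu/u)² + (-2·δq/q)²) = √(0.00503 + 0.0174) = 0.150
Q = 0.0969, so δQ = 0.150 × 0.0969 = 0.0145.

0.0145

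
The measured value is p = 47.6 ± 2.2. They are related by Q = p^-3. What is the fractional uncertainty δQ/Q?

0.139

Each factor contributes (exponent × relative error)² to (δQ/Q)²:
  (-3·δp/p)² = (-3×0.0462)² = 0.0192
δQ/Q = √(0.0192) = 0.139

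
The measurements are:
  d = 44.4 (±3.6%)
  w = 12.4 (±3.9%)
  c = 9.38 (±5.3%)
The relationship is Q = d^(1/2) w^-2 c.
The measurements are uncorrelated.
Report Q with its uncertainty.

Since Q is a product/quotient, work with relative uncertainties:
  (½·δd/d)² = (0.5×0.0360)² = 0.000324;  (-2·δw/w)² = (-2×0.0390)² = 0.00608;  (1·δc/c)² = (1×0.0530)² = 0.00281
δQ/Q = √(0.00922) = 0.0960
Q = 0.406, so δQ = 0.0960 × 0.406 = 0.0390.

0.406 ± 0.0390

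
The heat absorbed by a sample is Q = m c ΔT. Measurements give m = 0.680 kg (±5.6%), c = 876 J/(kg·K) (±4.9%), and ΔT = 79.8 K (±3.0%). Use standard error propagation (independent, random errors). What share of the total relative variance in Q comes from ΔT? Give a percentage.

14.0%

(δQ/Q)² = (1·δm/m)² + (1·δc/c)² + (1·δΔT/ΔT)²
  m term: (1×0.0560)² = 0.00314
  c term: (1×0.0490)² = 0.00240
  ΔT term: (1×0.0300)² = 0.000900
Total = 0.00644. Share from ΔT = 0.000900/0.00644 = 0.140.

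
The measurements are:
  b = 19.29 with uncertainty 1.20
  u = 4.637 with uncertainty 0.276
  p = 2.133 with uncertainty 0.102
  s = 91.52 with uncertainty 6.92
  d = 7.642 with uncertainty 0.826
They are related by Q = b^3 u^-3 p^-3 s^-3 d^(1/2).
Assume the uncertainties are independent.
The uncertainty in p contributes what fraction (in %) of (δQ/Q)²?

(δQ/Q)² = (3·δb/b)² + (-3·δu/u)² + (-3·δp/p)² + (-3·δs/s)² + (½·δd/d)²
  b term: (3×0.0622)² = 0.0348
  u term: (-3×0.0595)² = 0.0319
  p term: (-3×0.0478)² = 0.0206
  s term: (-3×0.0756)² = 0.0515
  d term: (0.5×0.108)² = 0.00292
Total = 0.142. Share from p = 0.0206/0.142 = 0.145.

14.5%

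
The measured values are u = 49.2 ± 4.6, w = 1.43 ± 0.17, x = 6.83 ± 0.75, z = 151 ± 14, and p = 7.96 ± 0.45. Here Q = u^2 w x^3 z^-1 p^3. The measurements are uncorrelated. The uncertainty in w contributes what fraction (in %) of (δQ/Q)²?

7.25%

(δQ/Q)² = (2·δu/u)² + (1·δw/w)² + (3·δx/x)² + (-1·δz/z)² + (3·δp/p)²
  u term: (2×0.0935)² = 0.0350
  w term: (1×0.119)² = 0.0141
  x term: (3×0.110)² = 0.109
  z term: (-1×0.0927)² = 0.00860
  p term: (3×0.0565)² = 0.0288
Total = 0.195. Share from w = 0.0141/0.195 = 0.0725.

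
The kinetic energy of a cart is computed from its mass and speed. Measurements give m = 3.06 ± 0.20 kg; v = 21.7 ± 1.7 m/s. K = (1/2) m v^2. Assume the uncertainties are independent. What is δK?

122 J

Each factor contributes (exponent × relative error)² to (δK/K)²:
  (1·δm/m)² = (1×0.0654)² = 0.00427;  (2·δv/v)² = (2×0.0783)² = 0.0245
δK/K = √(0.0288) = 0.170
K = 720 J, so δK = 0.170 × 720 = 122 J.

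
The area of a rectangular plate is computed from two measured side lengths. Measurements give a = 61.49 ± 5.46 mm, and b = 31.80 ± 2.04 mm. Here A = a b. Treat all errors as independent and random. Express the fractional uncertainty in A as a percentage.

For a monomial A ∝ a, b, fractional errors add in quadrature:
  (1·δa/a)² = (1×0.0888)² = 0.00788;  (1·δb/b)² = (1×0.0642)² = 0.00412
δA/A = √(0.0120) = 0.110

11.0%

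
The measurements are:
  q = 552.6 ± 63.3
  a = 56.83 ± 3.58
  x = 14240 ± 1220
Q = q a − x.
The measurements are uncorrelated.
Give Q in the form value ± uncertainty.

17160 ± 4280

Let p = q·a = 31400. δp/p = √((1·δq/q)² + (1·δa/a)²) = √(0.0131 + 0.00397) = 0.131, so δp = 4110.
Q = p − x: δQ = √(δp² + δx²) = √(1.69e+07 + 1.49e+06) = 4280
Q = 17160.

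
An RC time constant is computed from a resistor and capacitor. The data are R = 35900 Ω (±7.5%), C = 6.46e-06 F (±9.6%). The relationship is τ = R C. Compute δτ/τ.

Since τ is a product/quotient, work with relative uncertainties:
  (1·δR/R)² = (1×0.0750)² = 0.00562;  (1·δC/C)² = (1×0.0960)² = 0.00922
δτ/τ = √(0.0148) = 0.122

0.122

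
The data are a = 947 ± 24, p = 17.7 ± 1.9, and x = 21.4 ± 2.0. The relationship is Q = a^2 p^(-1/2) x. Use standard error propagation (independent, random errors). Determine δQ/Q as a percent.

Products/powers → add relative errors in quadrature, weighted by exponent:
  (2·δa/a)² = (2×0.0253)² = 0.00257;  (−½·δp/p)² = (-0.5×0.107)² = 0.00288;  (1·δx/x)² = (1×0.0935)² = 0.00873
δQ/Q = √(0.0142) = 0.119

11.9%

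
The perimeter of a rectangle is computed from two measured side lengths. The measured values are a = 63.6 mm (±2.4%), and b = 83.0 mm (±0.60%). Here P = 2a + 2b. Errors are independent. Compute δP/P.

Absolute uncertainties add in quadrature for a linear combination:
  (2·δa)² = 9.32;  (2·δb)² = 0.992
δP = √(10.3) = 3.21 mm
P = 293 mm, so δP/P = 3.21/293 = 0.0110.

0.0110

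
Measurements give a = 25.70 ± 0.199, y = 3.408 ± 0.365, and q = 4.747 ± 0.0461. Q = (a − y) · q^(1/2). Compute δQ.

Let u = a − y = 22.29. δu = √(δa² + δy²) = √(0.0396 + 0.133) = 0.416, so δu/u = 0.0186.
Q is then a monomial in u, q:
δQ/Q = √((δu/u)² + (½·δq/q)²) = √(0.000348 + 2.36e-05) = 0.0193
Q = 48.57, so δQ = 0.0193 × 48.57 = 0.936.

0.936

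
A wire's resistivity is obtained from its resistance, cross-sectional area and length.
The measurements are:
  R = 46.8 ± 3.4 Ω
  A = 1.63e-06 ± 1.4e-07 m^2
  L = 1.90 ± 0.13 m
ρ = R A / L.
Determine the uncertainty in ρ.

Relative error in a monomial: (δρ/ρ)² = Σ (nᵢ · δxᵢ/xᵢ)².
  (1·δR/R)² = (1×0.0726)² = 0.00528;  (1·δA/A)² = (1×0.0859)² = 0.00738;  (-1·δL/L)² = (-1×0.0684)² = 0.00468
δρ/ρ = √(0.0173) = 0.132
ρ = 4.01e-05 Ω·m, so δρ = 0.132 × 4.01e-05 = 5.29e-06 Ω·m.

5.29e-06 Ω·m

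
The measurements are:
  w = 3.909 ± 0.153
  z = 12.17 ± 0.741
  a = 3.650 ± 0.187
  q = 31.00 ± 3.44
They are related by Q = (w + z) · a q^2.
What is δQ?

Let u = w + z = 16.08. δu = √(δw² + δz²) = √(0.0234 + 0.549) = 0.757, so δu/u = 0.0471.
Q is then a monomial in u, a, q:
δQ/Q = √((δu/u)² + (1·δa/a)² + (2·δq/q)²) = √(0.00221 + 0.00262 + 0.0493) = 0.233
Q = 56400, so δQ = 0.233 × 56400 = 13100.

13100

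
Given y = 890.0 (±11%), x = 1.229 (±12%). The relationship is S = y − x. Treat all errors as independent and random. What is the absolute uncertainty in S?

For a sum/difference, combine absolute errors in quadrature:
  (δy)² = 9580;  (δx)² = 0.0218
δS = √(9580) = 97.9

97.9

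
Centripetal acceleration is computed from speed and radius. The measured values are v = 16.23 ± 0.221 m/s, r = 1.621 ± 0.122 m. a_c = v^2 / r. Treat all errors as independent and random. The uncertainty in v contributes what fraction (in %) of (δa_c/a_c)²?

(δa_c/a_c)² = (2·δv/v)² + (-1·δr/r)²
  v term: (2×0.0136)² = 0.000742
  r term: (-1×0.0753)² = 0.00566
Total = 0.00641. Share from v = 0.000742/0.00641 = 0.116.

11.6%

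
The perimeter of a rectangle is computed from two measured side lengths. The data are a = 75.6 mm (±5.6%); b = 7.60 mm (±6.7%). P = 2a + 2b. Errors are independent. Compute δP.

For a sum/difference, combine absolute errors in quadrature:
  (2·δa)² = 71.7;  (2·δb)² = 1.04
δP = √(72.7) = 8.53 mm

8.53 mm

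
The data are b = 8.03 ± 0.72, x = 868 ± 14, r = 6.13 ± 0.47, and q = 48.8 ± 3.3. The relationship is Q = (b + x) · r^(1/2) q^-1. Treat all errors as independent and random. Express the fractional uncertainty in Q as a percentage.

7.94%

Let u = b + x = 876. δu = √(δb² + δx²) = √(0.518 + 196) = 14.0, so δu/u = 0.0160.
Q is then a monomial in u, r, q:
δQ/Q = √((δu/u)² + (½·δr/r)² + (-1·δq/q)²) = √(0.000256 + 0.00147 + 0.00457) = 0.0794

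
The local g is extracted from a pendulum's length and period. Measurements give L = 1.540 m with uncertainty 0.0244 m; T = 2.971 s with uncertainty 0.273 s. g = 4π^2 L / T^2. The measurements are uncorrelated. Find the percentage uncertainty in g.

Each factor contributes (exponent × relative error)² to (δg/g)²:
  (1·δL/L)² = (1×0.0158)² = 0.000251;  (-2·δT/T)² = (-2×0.0919)² = 0.0338
δg/g = √(0.0340) = 0.184

18.4%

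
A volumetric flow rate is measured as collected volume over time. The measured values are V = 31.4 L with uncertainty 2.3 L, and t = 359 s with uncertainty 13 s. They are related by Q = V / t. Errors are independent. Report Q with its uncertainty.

For a monomial Q ∝ V, t^-1, fractional errors add in quadrature:
  (1·δV/V)² = (1×0.0732)² = 0.00537;  (-1·δt/t)² = (-1×0.0362)² = 0.00131
δQ/Q = √(0.00668) = 0.0817
Q = 0.0875 L/s, so δQ = 0.0817 × 0.0875 = 0.00715 L/s.

0.0875 ± 0.00715 L/s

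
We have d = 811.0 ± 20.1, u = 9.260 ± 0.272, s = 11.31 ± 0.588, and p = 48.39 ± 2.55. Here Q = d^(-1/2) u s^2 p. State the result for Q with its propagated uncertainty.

Q is a product of powers, so relative uncertainties combine in quadrature:
  (−½·δd/d)² = (-0.5×0.0248)² = 0.000154;  (1·δu/u)² = (1×0.0294)² = 0.000863;  (2·δs/s)² = (2×0.0520)² = 0.0108;  (1·δp/p)² = (1×0.0527)² = 0.00278
δQ/Q = √(0.0146) = 0.121
Q = 2013, so δQ = 0.121 × 2013 = 243.

2013 ± 243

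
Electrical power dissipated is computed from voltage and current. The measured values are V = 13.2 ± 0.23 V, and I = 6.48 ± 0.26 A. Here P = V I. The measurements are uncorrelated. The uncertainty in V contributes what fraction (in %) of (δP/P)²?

(δP/P)² = (1·δV/V)² + (1·δI/I)²
  V term: (1×0.0174)² = 0.000304
  I term: (1×0.0401)² = 0.00161
Total = 0.00191. Share from V = 0.000304/0.00191 = 0.159.

15.9%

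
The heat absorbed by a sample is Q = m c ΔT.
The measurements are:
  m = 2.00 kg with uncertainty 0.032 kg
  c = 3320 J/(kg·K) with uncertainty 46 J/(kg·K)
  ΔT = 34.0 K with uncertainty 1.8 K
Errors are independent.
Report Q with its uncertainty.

For a monomial Q ∝ m, c, ΔT, fractional errors add in quadrature:
  (1·δm/m)² = (1×0.0160)² = 0.000256;  (1·δc/c)² = (1×0.0139)² = 0.000192;  (1·δΔT/ΔT)² = (1×0.0529)² = 0.00280
δQ/Q = √(0.00325) = 0.0570
Q = 2.26e+05 J, so δQ = 0.0570 × 2.26e+05 = 12900 J.

(2.26 ± 0.129) × 10^5 J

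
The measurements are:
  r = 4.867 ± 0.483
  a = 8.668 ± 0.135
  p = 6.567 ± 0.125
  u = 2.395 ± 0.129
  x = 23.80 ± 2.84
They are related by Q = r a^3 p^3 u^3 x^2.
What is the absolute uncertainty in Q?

Since Q is a product/quotient, work with relative uncertainties:
  (1·δr/r)² = (1×0.0992)² = 0.00985;  (3·δa/a)² = (3×0.0156)² = 0.00218;  (3·δp/p)² = (3×0.0190)² = 0.00326;  (3·δu/u)² = (3×0.0539)² = 0.0261;  (2·δx/x)² = (2×0.119)² = 0.0570
δQ/Q = √(0.0984) = 0.314
Q = 6.985e+09, so δQ = 0.314 × 6.985e+09 = 2.19e+09.

2.19e+09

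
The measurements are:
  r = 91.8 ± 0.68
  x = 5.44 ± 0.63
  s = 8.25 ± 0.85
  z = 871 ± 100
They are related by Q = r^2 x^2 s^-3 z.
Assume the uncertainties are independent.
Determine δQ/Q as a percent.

40.3%

For a monomial Q ∝ r^2, x^2, s^-3, z, fractional errors add in quadrature:
  (2·δr/r)² = (2×0.00741)² = 0.000219;  (2·δx/x)² = (2×0.116)² = 0.0536;  (-3·δs/s)² = (-3×0.103)² = 0.0955;  (1·δz/z)² = (1×0.115)² = 0.0132
δQ/Q = √(0.163) = 0.403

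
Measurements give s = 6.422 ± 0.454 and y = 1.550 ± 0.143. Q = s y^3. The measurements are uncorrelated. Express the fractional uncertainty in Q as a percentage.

28.6%

Each factor contributes (exponent × relative error)² to (δQ/Q)²:
  (1·δs/s)² = (1×0.0707)² = 0.00500;  (3·δy/y)² = (3×0.0923)² = 0.0766
δQ/Q = √(0.0816) = 0.286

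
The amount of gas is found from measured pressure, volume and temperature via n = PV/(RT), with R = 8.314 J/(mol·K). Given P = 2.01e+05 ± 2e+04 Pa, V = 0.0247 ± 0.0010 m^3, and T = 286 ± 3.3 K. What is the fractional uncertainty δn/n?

0.108

Relative error in a monomial: (δn/n)² = Σ (nᵢ · δxᵢ/xᵢ)².
  (1·δP/P)² = (1×0.0995)² = 0.00990;  (1·δV/V)² = (1×0.0405)² = 0.00164;  (-1·δT/T)² = (-1×0.0115)² = 0.000133
δn/n = √(0.0117) = 0.108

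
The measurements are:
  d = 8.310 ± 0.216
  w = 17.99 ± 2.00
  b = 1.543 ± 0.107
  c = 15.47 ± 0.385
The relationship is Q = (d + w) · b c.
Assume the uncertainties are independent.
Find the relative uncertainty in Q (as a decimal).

Let u = d + w = 26.30. δu = √(δd² + δw²) = √(0.0467 + 4.00) = 2.01, so δu/u = 0.0765.
Q is then a monomial in u, b, c:
δQ/Q = √((δu/u)² + (1·δb/b)² + (1·δc/c)²) = √(0.00585 + 0.00481 + 0.000619) = 0.106

0.106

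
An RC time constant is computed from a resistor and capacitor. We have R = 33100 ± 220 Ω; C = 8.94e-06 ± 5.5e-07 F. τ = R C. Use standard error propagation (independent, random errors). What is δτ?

0.0183 s

Since τ is a product/quotient, work with relative uncertainties:
  (1·δR/R)² = (1×0.00665)² = 4.42e-05;  (1·δC/C)² = (1×0.0615)² = 0.00378
δτ/τ = √(0.00383) = 0.0619
τ = 0.296 s, so δτ = 0.0619 × 0.296 = 0.0183 s.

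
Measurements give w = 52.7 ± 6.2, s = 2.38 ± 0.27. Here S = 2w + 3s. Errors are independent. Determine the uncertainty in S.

12.4

Sums and differences: (δS)² = Σ (cᵢ δxᵢ)².
  (2·δw)² = 154;  (3·δs)² = 0.656
δS = √(154) = 12.4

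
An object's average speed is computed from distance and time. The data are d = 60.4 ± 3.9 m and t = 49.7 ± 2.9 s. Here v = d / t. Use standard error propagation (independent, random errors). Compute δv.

0.106 m/s

Relative error in a monomial: (δv/v)² = Σ (nᵢ · δxᵢ/xᵢ)².
  (1·δd/d)² = (1×0.0646)² = 0.00417;  (-1·δt/t)² = (-1×0.0584)² = 0.00340
δv/v = √(0.00757) = 0.0870
v = 1.22 m/s, so δv = 0.0870 × 1.22 = 0.106 m/s.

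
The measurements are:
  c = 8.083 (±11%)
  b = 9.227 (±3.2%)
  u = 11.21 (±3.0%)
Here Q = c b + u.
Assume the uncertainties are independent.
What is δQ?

Let p = c·b = 74.58. δp/p = √((1·δc/c)² + (1·δb/b)²) = √(0.0121 + 0.00102) = 0.115, so δp = 8.54.
Q = p + u: δQ = √(δp² + δu²) = √(73.0 + 0.113) = 8.55

8.55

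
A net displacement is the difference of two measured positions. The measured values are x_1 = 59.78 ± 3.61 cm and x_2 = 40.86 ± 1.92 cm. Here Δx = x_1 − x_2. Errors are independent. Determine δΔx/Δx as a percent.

21.6%

Δx is a linear combination, so absolute uncertainties add in quadrature:
  (δx_1)² = 13.0;  (δx_2)² = 3.69
δΔx = √(16.7) = 4.09 cm
Δx = 18.92 cm, so δΔx/Δx = 4.09/18.92 = 0.216.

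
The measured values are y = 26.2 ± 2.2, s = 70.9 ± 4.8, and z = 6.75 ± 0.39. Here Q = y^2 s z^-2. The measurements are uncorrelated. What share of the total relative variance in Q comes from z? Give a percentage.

(δQ/Q)² = (2·δy/y)² + (1·δs/s)² + (-2·δz/z)²
  y term: (2×0.0840)² = 0.0282
  s term: (1×0.0677)² = 0.00458
  z term: (-2×0.0578)² = 0.0134
Total = 0.0461. Share from z = 0.0134/0.0461 = 0.289.

28.9%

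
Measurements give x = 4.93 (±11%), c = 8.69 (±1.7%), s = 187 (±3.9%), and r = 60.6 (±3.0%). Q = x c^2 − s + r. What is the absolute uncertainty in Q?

43.5

Let p = x·c^2 = 372. δp/p = √((1·δx/x)² + (2·δc/c)²) = √(0.0121 + 0.00116) = 0.115, so δp = 42.9.
Q = p − s + r: δQ = √(δp² + δs² + δr²) = √(1840 + 53.2 + 3.31) = 43.5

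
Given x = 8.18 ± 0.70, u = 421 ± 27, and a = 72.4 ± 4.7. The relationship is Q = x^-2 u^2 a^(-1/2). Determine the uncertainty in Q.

67.3

Since Q is a product/quotient, work with relative uncertainties:
  (-2·δx/x)² = (-2×0.0856)² = 0.0293;  (2·δu/u)² = (2×0.0641)² = 0.0165;  (−½·δa/a)² = (-0.5×0.0649)² = 0.00105
δQ/Q = √(0.0468) = 0.216
Q = 311, so δQ = 0.216 × 311 = 67.3.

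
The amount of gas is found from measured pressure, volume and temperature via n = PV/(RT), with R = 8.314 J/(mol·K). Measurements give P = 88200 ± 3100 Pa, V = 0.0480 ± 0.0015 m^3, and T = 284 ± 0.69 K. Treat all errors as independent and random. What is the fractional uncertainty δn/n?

For a monomial n ∝ P, V, T^-1, fractional errors add in quadrature:
  (1·δP/P)² = (1×0.0351)² = 0.00124;  (1·δV/V)² = (1×0.0312)² = 0.000977;  (-1·δT/T)² = (-1×0.00243)² = 5.9e-06
δn/n = √(0.00222) = 0.0471

0.0471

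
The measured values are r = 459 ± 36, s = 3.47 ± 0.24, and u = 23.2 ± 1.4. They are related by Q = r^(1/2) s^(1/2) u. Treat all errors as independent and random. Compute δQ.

Products/powers → add relative errors in quadrature, weighted by exponent:
  (½·δr/r)² = (0.5×0.0784)² = 0.00154;  (½·δs/s)² = (0.5×0.0692)² = 0.00120;  (1·δu/u)² = (1×0.0603)² = 0.00364
δQ/Q = √(0.00638) = 0.0798
Q = 926, so δQ = 0.0798 × 926 = 73.9.

73.9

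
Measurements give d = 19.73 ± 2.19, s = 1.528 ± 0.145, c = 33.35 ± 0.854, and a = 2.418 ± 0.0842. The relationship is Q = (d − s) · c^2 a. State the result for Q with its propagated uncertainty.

Let u = d − s = 18.20. δu = √(δd² + δs²) = √(4.80 + 0.0210) = 2.19, so δu/u = 0.121.
Q is then a monomial in u, c, a:
δQ/Q = √((δu/u)² + (2·δc/c)² + (1·δa/a)²) = √(0.0145 + 0.00262 + 0.00121) = 0.136
Q = 48950, so δQ = 0.136 × 48950 = 6640.

48950 ± 6640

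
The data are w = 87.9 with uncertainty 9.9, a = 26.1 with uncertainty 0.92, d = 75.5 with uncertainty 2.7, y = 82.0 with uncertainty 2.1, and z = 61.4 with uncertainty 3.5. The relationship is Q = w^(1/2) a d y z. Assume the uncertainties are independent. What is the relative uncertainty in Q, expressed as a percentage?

9.80%

Products/powers → add relative errors in quadrature, weighted by exponent:
  (½·δw/w)² = (0.5×0.113)² = 0.00317;  (1·δa/a)² = (1×0.0352)² = 0.00124;  (1·δd/d)² = (1×0.0358)² = 0.00128;  (1·δy/y)² = (1×0.0256)² = 0.000656;  (1·δz/z)² = (1×0.0570)² = 0.00325
δQ/Q = √(0.00960) = 0.0980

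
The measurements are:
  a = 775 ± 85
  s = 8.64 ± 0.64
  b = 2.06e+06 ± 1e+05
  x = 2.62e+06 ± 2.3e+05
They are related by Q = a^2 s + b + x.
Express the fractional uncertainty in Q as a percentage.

12.4%

Let p = a^2·s = 5.19e+06. δp/p = √((2·δa/a)² + (1·δs/s)²) = √(0.0481 + 0.00549) = 0.232, so δp = 1.2e+06.
Q = p + b + x: δQ = √(δp² + δb² + δx²) = √(1.44e+12 + 1e+10 + 5.29e+10) = 1.23e+06
Q = 9.87e+06, so δQ/Q = 1.23e+06/9.87e+06 = 0.124.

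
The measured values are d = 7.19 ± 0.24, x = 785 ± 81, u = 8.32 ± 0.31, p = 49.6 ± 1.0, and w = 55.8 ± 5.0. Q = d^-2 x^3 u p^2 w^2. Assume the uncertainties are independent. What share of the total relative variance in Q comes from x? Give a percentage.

70.8%

(δQ/Q)² = (-2·δd/d)² + (3·δx/x)² + (1·δu/u)² + (2·δp/p)² + (2·δw/w)²
  d term: (-2×0.0334)² = 0.00446
  x term: (3×0.103)² = 0.0958
  u term: (1×0.0373)² = 0.00139
  p term: (2×0.0202)² = 0.00163
  w term: (2×0.0896)² = 0.0321
Total = 0.135. Share from x = 0.0958/0.135 = 0.708.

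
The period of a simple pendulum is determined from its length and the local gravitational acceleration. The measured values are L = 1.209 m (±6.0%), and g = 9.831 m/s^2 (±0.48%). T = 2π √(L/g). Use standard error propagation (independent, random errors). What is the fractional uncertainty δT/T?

Each factor contributes (exponent × relative error)² to (δT/T)²:
  (½·δL/L)² = (0.5×0.0600)² = 0.000900;  (−½·δg/g)² = (-0.5×0.00480)² = 5.76e-06
δT/T = √(0.000906) = 0.0301

0.0301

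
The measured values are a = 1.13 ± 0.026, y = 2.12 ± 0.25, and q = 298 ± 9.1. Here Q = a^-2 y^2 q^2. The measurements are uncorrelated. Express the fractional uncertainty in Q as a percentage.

24.8%

Each factor contributes (exponent × relative error)² to (δQ/Q)²:
  (-2·δa/a)² = (-2×0.0230)² = 0.00212;  (2·δy/y)² = (2×0.118)² = 0.0556;  (2·δq/q)² = (2×0.0305)² = 0.00373
δQ/Q = √(0.0615) = 0.248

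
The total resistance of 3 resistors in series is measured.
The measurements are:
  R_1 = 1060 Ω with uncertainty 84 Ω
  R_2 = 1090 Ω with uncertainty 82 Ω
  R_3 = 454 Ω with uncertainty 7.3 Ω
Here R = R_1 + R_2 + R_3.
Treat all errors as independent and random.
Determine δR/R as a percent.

Sums and differences: (δR)² = Σ (cᵢ δxᵢ)².
  (δR_1)² = 7060;  (δR_2)² = 6720;  (δR_3)² = 53.3
δR = √(13800) = 118 Ω
R = 2600 Ω, so δR/R = 118/2600 = 0.0452.

4.52%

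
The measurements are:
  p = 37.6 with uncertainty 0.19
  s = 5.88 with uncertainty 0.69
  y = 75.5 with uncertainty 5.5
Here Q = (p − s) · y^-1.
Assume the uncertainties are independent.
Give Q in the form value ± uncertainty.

0.420 ± 0.0320

Let u = p − s = 31.7. δu = √(δp² + δs²) = √(0.0361 + 0.476) = 0.716, so δu/u = 0.0226.
Q is then a monomial in u, y:
δQ/Q = √((δu/u)² + (-1·δy/y)²) = √(0.000509 + 0.00531) = 0.0763
Q = 0.420, so δQ = 0.0763 × 0.420 = 0.0320.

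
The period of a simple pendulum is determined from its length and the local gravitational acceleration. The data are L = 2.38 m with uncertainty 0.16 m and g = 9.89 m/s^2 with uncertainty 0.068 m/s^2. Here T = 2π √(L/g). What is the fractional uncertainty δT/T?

0.0338

T is a product of powers, so relative uncertainties combine in quadrature:
  (½·δL/L)² = (0.5×0.0672)² = 0.00113;  (−½·δg/g)² = (-0.5×0.00688)² = 1.18e-05
δT/T = √(0.00114) = 0.0338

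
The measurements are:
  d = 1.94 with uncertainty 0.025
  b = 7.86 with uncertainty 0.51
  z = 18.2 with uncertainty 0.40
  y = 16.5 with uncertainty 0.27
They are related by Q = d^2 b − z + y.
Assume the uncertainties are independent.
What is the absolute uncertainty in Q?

2.12

Let p = d^2·b = 29.6. δp/p = √((2·δd/d)² + (1·δb/b)²) = √(0.000664 + 0.00421) = 0.0698, so δp = 2.07.
Q = p − z + y: δQ = √(δp² + δz² + δy²) = √(4.27 + 0.160 + 0.0729) = 2.12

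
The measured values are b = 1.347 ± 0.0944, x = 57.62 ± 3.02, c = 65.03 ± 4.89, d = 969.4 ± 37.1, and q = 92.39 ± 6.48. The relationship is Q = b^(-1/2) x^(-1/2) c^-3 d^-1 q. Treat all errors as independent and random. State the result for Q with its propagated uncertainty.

Each factor contributes (exponent × relative error)² to (δQ/Q)²:
  (−½·δb/b)² = (-0.5×0.0701)² = 0.00123;  (−½·δx/x)² = (-0.5×0.0524)² = 0.000687;  (-3·δc/c)² = (-3×0.0752)² = 0.0509;  (-1·δd/d)² = (-1×0.0383)² = 0.00146;  (1·δq/q)² = (1×0.0701)² = 0.00492
δQ/Q = √(0.0592) = 0.243
Q = 3.934e-08, so δQ = 0.243 × 3.934e-08 = 9.57e-09.

(3.934 ± 0.957) × 10^-8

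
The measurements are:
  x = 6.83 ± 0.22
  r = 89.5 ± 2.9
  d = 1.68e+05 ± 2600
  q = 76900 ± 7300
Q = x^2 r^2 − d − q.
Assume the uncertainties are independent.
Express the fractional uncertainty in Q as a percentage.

Let p = x^2·r^2 = 3.74e+05. δp/p = √((2·δx/x)² + (2·δr/r)²) = √(0.00415 + 0.00420) = 0.0914, so δp = 34100.
Q = p − d − q: δQ = √(δp² + δd² + δq²) = √(1.17e+09 + 6.76e+06 + 5.33e+07) = 35000
Q = 1.29e+05, so δQ/Q = 35000/1.29e+05 = 0.272.

27.2%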